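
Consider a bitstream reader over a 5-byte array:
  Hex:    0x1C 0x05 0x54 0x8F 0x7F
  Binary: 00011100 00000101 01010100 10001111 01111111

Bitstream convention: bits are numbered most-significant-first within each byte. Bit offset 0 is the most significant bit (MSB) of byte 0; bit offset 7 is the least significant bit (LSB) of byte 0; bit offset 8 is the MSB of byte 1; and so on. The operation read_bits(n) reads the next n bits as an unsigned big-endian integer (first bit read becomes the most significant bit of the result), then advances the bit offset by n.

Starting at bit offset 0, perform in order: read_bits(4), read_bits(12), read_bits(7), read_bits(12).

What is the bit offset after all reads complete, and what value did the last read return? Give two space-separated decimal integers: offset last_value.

Read 1: bits[0:4] width=4 -> value=1 (bin 0001); offset now 4 = byte 0 bit 4; 36 bits remain
Read 2: bits[4:16] width=12 -> value=3077 (bin 110000000101); offset now 16 = byte 2 bit 0; 24 bits remain
Read 3: bits[16:23] width=7 -> value=42 (bin 0101010); offset now 23 = byte 2 bit 7; 17 bits remain
Read 4: bits[23:35] width=12 -> value=1147 (bin 010001111011); offset now 35 = byte 4 bit 3; 5 bits remain

Answer: 35 1147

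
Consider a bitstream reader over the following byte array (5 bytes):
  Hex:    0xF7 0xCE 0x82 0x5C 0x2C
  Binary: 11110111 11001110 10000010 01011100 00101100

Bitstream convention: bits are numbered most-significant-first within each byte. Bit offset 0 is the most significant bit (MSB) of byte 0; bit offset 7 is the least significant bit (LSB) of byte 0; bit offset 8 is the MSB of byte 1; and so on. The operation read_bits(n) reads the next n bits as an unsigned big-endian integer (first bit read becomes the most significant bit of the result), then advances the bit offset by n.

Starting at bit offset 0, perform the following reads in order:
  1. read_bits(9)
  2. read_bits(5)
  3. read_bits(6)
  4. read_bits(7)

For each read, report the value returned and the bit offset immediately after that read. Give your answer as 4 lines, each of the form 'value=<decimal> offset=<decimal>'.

Answer: value=495 offset=9
value=19 offset=14
value=40 offset=20
value=18 offset=27

Derivation:
Read 1: bits[0:9] width=9 -> value=495 (bin 111101111); offset now 9 = byte 1 bit 1; 31 bits remain
Read 2: bits[9:14] width=5 -> value=19 (bin 10011); offset now 14 = byte 1 bit 6; 26 bits remain
Read 3: bits[14:20] width=6 -> value=40 (bin 101000); offset now 20 = byte 2 bit 4; 20 bits remain
Read 4: bits[20:27] width=7 -> value=18 (bin 0010010); offset now 27 = byte 3 bit 3; 13 bits remain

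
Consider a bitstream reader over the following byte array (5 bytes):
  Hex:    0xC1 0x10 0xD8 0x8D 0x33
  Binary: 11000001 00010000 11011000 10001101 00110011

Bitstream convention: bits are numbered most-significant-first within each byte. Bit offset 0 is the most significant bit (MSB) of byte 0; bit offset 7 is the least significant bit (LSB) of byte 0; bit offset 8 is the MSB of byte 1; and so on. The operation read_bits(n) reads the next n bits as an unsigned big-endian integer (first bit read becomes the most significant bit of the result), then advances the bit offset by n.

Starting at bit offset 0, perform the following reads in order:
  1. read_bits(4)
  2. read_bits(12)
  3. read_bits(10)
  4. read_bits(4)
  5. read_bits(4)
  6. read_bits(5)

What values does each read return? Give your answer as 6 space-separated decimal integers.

Read 1: bits[0:4] width=4 -> value=12 (bin 1100); offset now 4 = byte 0 bit 4; 36 bits remain
Read 2: bits[4:16] width=12 -> value=272 (bin 000100010000); offset now 16 = byte 2 bit 0; 24 bits remain
Read 3: bits[16:26] width=10 -> value=866 (bin 1101100010); offset now 26 = byte 3 bit 2; 14 bits remain
Read 4: bits[26:30] width=4 -> value=3 (bin 0011); offset now 30 = byte 3 bit 6; 10 bits remain
Read 5: bits[30:34] width=4 -> value=4 (bin 0100); offset now 34 = byte 4 bit 2; 6 bits remain
Read 6: bits[34:39] width=5 -> value=25 (bin 11001); offset now 39 = byte 4 bit 7; 1 bits remain

Answer: 12 272 866 3 4 25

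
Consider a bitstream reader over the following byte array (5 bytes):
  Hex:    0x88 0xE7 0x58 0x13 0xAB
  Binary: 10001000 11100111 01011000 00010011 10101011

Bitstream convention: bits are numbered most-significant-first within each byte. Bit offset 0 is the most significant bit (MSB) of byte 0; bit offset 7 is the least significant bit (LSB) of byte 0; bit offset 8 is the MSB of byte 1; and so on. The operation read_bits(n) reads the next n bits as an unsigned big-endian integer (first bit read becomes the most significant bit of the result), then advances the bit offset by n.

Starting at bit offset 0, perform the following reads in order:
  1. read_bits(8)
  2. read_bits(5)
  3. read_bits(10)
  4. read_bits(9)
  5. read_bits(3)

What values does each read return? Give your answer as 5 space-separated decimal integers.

Read 1: bits[0:8] width=8 -> value=136 (bin 10001000); offset now 8 = byte 1 bit 0; 32 bits remain
Read 2: bits[8:13] width=5 -> value=28 (bin 11100); offset now 13 = byte 1 bit 5; 27 bits remain
Read 3: bits[13:23] width=10 -> value=940 (bin 1110101100); offset now 23 = byte 2 bit 7; 17 bits remain
Read 4: bits[23:32] width=9 -> value=19 (bin 000010011); offset now 32 = byte 4 bit 0; 8 bits remain
Read 5: bits[32:35] width=3 -> value=5 (bin 101); offset now 35 = byte 4 bit 3; 5 bits remain

Answer: 136 28 940 19 5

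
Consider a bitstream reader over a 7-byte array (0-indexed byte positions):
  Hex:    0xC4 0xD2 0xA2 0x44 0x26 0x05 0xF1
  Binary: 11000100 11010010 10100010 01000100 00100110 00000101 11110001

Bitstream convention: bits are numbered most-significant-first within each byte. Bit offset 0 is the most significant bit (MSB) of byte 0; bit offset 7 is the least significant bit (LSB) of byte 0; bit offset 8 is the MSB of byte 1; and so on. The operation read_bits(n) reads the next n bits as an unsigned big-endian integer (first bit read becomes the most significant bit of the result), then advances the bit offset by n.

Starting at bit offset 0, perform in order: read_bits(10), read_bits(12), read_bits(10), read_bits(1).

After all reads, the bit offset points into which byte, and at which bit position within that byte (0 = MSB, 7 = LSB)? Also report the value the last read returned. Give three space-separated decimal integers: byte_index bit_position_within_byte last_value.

Answer: 4 1 0

Derivation:
Read 1: bits[0:10] width=10 -> value=787 (bin 1100010011); offset now 10 = byte 1 bit 2; 46 bits remain
Read 2: bits[10:22] width=12 -> value=1192 (bin 010010101000); offset now 22 = byte 2 bit 6; 34 bits remain
Read 3: bits[22:32] width=10 -> value=580 (bin 1001000100); offset now 32 = byte 4 bit 0; 24 bits remain
Read 4: bits[32:33] width=1 -> value=0 (bin 0); offset now 33 = byte 4 bit 1; 23 bits remain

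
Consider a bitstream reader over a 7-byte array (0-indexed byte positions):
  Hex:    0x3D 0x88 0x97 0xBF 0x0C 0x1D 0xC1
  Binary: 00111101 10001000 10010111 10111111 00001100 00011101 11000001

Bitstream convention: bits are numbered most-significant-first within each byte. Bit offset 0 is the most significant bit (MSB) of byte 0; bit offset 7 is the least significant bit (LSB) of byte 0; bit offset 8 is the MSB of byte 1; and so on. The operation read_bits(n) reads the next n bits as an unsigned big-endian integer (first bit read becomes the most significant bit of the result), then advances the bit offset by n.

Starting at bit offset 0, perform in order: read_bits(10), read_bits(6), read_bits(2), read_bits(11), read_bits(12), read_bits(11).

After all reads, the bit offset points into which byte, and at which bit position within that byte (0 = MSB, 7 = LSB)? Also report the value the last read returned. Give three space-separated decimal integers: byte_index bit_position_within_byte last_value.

Answer: 6 4 476

Derivation:
Read 1: bits[0:10] width=10 -> value=246 (bin 0011110110); offset now 10 = byte 1 bit 2; 46 bits remain
Read 2: bits[10:16] width=6 -> value=8 (bin 001000); offset now 16 = byte 2 bit 0; 40 bits remain
Read 3: bits[16:18] width=2 -> value=2 (bin 10); offset now 18 = byte 2 bit 2; 38 bits remain
Read 4: bits[18:29] width=11 -> value=759 (bin 01011110111); offset now 29 = byte 3 bit 5; 27 bits remain
Read 5: bits[29:41] width=12 -> value=3608 (bin 111000011000); offset now 41 = byte 5 bit 1; 15 bits remain
Read 6: bits[41:52] width=11 -> value=476 (bin 00111011100); offset now 52 = byte 6 bit 4; 4 bits remain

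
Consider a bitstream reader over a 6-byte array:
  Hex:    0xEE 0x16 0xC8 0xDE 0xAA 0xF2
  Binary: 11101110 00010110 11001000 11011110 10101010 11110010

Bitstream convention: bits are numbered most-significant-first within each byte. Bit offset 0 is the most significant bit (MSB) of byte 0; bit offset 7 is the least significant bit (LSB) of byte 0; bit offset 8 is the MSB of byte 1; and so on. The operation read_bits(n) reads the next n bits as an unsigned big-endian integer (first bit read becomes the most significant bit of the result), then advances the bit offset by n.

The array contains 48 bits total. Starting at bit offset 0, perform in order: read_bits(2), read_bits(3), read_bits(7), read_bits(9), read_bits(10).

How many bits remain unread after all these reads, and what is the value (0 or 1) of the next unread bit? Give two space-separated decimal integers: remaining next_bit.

Answer: 17 0

Derivation:
Read 1: bits[0:2] width=2 -> value=3 (bin 11); offset now 2 = byte 0 bit 2; 46 bits remain
Read 2: bits[2:5] width=3 -> value=5 (bin 101); offset now 5 = byte 0 bit 5; 43 bits remain
Read 3: bits[5:12] width=7 -> value=97 (bin 1100001); offset now 12 = byte 1 bit 4; 36 bits remain
Read 4: bits[12:21] width=9 -> value=217 (bin 011011001); offset now 21 = byte 2 bit 5; 27 bits remain
Read 5: bits[21:31] width=10 -> value=111 (bin 0001101111); offset now 31 = byte 3 bit 7; 17 bits remain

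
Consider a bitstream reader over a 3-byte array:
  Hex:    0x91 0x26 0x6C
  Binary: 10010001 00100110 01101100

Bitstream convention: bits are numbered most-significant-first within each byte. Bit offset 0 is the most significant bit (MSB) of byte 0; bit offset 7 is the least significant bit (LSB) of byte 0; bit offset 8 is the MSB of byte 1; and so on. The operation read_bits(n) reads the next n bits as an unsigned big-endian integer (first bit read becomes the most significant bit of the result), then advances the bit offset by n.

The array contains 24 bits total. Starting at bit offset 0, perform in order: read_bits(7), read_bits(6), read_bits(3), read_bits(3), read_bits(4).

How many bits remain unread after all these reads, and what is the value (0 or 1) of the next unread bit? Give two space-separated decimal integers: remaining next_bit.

Read 1: bits[0:7] width=7 -> value=72 (bin 1001000); offset now 7 = byte 0 bit 7; 17 bits remain
Read 2: bits[7:13] width=6 -> value=36 (bin 100100); offset now 13 = byte 1 bit 5; 11 bits remain
Read 3: bits[13:16] width=3 -> value=6 (bin 110); offset now 16 = byte 2 bit 0; 8 bits remain
Read 4: bits[16:19] width=3 -> value=3 (bin 011); offset now 19 = byte 2 bit 3; 5 bits remain
Read 5: bits[19:23] width=4 -> value=6 (bin 0110); offset now 23 = byte 2 bit 7; 1 bits remain

Answer: 1 0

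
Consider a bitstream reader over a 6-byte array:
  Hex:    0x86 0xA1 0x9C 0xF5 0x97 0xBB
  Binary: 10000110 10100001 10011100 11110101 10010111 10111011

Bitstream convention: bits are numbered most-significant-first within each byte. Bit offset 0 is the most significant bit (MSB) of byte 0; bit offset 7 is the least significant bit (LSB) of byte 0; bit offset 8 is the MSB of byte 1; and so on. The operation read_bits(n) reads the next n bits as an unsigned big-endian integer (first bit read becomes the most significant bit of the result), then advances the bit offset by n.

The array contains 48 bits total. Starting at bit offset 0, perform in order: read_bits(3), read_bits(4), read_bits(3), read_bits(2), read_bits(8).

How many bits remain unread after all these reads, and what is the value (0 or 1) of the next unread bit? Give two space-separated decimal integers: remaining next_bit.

Read 1: bits[0:3] width=3 -> value=4 (bin 100); offset now 3 = byte 0 bit 3; 45 bits remain
Read 2: bits[3:7] width=4 -> value=3 (bin 0011); offset now 7 = byte 0 bit 7; 41 bits remain
Read 3: bits[7:10] width=3 -> value=2 (bin 010); offset now 10 = byte 1 bit 2; 38 bits remain
Read 4: bits[10:12] width=2 -> value=2 (bin 10); offset now 12 = byte 1 bit 4; 36 bits remain
Read 5: bits[12:20] width=8 -> value=25 (bin 00011001); offset now 20 = byte 2 bit 4; 28 bits remain

Answer: 28 1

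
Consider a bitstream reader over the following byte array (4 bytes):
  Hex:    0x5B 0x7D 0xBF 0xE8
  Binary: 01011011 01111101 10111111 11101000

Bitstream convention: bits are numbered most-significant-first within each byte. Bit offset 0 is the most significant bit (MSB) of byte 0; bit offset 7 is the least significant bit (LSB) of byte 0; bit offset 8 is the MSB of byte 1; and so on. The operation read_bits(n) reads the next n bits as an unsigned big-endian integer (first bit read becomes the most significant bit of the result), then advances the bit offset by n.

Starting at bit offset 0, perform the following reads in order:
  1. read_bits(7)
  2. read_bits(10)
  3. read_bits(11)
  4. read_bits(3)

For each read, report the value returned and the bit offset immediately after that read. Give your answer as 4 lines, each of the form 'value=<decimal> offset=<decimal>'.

Read 1: bits[0:7] width=7 -> value=45 (bin 0101101); offset now 7 = byte 0 bit 7; 25 bits remain
Read 2: bits[7:17] width=10 -> value=763 (bin 1011111011); offset now 17 = byte 2 bit 1; 15 bits remain
Read 3: bits[17:28] width=11 -> value=1022 (bin 01111111110); offset now 28 = byte 3 bit 4; 4 bits remain
Read 4: bits[28:31] width=3 -> value=4 (bin 100); offset now 31 = byte 3 bit 7; 1 bits remain

Answer: value=45 offset=7
value=763 offset=17
value=1022 offset=28
value=4 offset=31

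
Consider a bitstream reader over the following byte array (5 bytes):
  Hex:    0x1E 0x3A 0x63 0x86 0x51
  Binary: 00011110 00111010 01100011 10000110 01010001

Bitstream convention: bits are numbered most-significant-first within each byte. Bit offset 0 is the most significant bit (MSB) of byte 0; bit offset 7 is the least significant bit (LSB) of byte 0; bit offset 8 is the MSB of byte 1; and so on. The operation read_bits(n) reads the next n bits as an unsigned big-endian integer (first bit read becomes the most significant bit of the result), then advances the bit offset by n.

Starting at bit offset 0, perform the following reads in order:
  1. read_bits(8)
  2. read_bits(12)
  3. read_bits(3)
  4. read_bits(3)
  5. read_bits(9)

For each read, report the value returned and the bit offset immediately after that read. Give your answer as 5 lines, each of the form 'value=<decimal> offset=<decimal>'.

Answer: value=30 offset=8
value=934 offset=20
value=1 offset=23
value=6 offset=26
value=50 offset=35

Derivation:
Read 1: bits[0:8] width=8 -> value=30 (bin 00011110); offset now 8 = byte 1 bit 0; 32 bits remain
Read 2: bits[8:20] width=12 -> value=934 (bin 001110100110); offset now 20 = byte 2 bit 4; 20 bits remain
Read 3: bits[20:23] width=3 -> value=1 (bin 001); offset now 23 = byte 2 bit 7; 17 bits remain
Read 4: bits[23:26] width=3 -> value=6 (bin 110); offset now 26 = byte 3 bit 2; 14 bits remain
Read 5: bits[26:35] width=9 -> value=50 (bin 000110010); offset now 35 = byte 4 bit 3; 5 bits remain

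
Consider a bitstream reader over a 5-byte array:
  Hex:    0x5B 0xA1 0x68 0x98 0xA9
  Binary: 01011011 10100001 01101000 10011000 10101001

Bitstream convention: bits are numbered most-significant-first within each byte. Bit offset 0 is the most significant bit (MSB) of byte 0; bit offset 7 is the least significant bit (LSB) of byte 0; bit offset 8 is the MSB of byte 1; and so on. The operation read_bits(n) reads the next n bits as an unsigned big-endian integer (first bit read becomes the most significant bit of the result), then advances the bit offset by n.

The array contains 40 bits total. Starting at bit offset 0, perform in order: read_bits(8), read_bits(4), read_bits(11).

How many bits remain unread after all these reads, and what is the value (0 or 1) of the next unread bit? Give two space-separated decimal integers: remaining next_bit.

Answer: 17 0

Derivation:
Read 1: bits[0:8] width=8 -> value=91 (bin 01011011); offset now 8 = byte 1 bit 0; 32 bits remain
Read 2: bits[8:12] width=4 -> value=10 (bin 1010); offset now 12 = byte 1 bit 4; 28 bits remain
Read 3: bits[12:23] width=11 -> value=180 (bin 00010110100); offset now 23 = byte 2 bit 7; 17 bits remain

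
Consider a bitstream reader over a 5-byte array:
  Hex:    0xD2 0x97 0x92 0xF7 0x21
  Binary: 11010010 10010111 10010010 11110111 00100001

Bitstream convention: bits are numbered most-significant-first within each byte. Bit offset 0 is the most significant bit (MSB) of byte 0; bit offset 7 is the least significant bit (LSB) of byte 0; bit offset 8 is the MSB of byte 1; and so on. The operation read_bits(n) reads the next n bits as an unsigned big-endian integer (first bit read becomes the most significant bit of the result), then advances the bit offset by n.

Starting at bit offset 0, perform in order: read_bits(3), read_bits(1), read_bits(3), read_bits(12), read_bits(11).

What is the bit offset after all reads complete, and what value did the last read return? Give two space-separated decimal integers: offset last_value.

Read 1: bits[0:3] width=3 -> value=6 (bin 110); offset now 3 = byte 0 bit 3; 37 bits remain
Read 2: bits[3:4] width=1 -> value=1 (bin 1); offset now 4 = byte 0 bit 4; 36 bits remain
Read 3: bits[4:7] width=3 -> value=1 (bin 001); offset now 7 = byte 0 bit 7; 33 bits remain
Read 4: bits[7:19] width=12 -> value=1212 (bin 010010111100); offset now 19 = byte 2 bit 3; 21 bits remain
Read 5: bits[19:30] width=11 -> value=1213 (bin 10010111101); offset now 30 = byte 3 bit 6; 10 bits remain

Answer: 30 1213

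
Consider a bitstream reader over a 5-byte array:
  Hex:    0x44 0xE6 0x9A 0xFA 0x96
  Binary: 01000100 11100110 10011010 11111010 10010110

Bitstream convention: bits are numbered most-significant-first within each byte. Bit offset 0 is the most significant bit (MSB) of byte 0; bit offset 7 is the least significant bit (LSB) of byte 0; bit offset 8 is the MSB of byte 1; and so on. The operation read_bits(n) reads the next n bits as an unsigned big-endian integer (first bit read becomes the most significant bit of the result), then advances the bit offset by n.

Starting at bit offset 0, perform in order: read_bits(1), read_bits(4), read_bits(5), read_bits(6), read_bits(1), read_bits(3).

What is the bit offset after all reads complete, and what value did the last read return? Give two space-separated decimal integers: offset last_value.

Read 1: bits[0:1] width=1 -> value=0 (bin 0); offset now 1 = byte 0 bit 1; 39 bits remain
Read 2: bits[1:5] width=4 -> value=8 (bin 1000); offset now 5 = byte 0 bit 5; 35 bits remain
Read 3: bits[5:10] width=5 -> value=19 (bin 10011); offset now 10 = byte 1 bit 2; 30 bits remain
Read 4: bits[10:16] width=6 -> value=38 (bin 100110); offset now 16 = byte 2 bit 0; 24 bits remain
Read 5: bits[16:17] width=1 -> value=1 (bin 1); offset now 17 = byte 2 bit 1; 23 bits remain
Read 6: bits[17:20] width=3 -> value=1 (bin 001); offset now 20 = byte 2 bit 4; 20 bits remain

Answer: 20 1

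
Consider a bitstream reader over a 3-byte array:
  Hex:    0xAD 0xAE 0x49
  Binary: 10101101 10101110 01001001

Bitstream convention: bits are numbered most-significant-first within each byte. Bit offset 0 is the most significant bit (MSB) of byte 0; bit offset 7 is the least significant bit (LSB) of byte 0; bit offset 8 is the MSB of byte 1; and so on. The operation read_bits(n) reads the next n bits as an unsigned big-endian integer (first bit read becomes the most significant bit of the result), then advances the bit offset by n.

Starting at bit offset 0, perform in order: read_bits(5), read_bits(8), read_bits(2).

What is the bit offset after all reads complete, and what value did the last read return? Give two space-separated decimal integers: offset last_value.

Read 1: bits[0:5] width=5 -> value=21 (bin 10101); offset now 5 = byte 0 bit 5; 19 bits remain
Read 2: bits[5:13] width=8 -> value=181 (bin 10110101); offset now 13 = byte 1 bit 5; 11 bits remain
Read 3: bits[13:15] width=2 -> value=3 (bin 11); offset now 15 = byte 1 bit 7; 9 bits remain

Answer: 15 3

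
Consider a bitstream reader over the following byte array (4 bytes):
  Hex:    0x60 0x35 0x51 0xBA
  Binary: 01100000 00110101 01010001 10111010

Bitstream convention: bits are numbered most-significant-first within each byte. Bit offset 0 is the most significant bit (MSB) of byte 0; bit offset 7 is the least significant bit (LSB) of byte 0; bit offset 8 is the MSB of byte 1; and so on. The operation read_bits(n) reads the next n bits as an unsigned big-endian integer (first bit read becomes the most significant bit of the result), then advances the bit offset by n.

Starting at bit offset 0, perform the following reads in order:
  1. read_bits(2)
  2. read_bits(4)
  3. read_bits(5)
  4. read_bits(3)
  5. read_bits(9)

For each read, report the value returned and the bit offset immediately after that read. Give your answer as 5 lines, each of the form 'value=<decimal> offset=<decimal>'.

Read 1: bits[0:2] width=2 -> value=1 (bin 01); offset now 2 = byte 0 bit 2; 30 bits remain
Read 2: bits[2:6] width=4 -> value=8 (bin 1000); offset now 6 = byte 0 bit 6; 26 bits remain
Read 3: bits[6:11] width=5 -> value=1 (bin 00001); offset now 11 = byte 1 bit 3; 21 bits remain
Read 4: bits[11:14] width=3 -> value=5 (bin 101); offset now 14 = byte 1 bit 6; 18 bits remain
Read 5: bits[14:23] width=9 -> value=168 (bin 010101000); offset now 23 = byte 2 bit 7; 9 bits remain

Answer: value=1 offset=2
value=8 offset=6
value=1 offset=11
value=5 offset=14
value=168 offset=23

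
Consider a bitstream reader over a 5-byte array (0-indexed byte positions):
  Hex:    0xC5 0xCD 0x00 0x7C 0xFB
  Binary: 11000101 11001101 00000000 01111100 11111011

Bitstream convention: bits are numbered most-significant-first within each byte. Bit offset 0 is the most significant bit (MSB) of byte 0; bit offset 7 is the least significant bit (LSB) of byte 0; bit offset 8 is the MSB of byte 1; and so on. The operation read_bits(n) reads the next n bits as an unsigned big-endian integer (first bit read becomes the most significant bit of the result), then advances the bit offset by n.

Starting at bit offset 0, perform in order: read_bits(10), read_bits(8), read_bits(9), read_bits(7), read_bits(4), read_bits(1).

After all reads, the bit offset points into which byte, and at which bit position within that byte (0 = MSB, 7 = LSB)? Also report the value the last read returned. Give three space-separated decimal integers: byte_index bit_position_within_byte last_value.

Answer: 4 7 1

Derivation:
Read 1: bits[0:10] width=10 -> value=791 (bin 1100010111); offset now 10 = byte 1 bit 2; 30 bits remain
Read 2: bits[10:18] width=8 -> value=52 (bin 00110100); offset now 18 = byte 2 bit 2; 22 bits remain
Read 3: bits[18:27] width=9 -> value=3 (bin 000000011); offset now 27 = byte 3 bit 3; 13 bits remain
Read 4: bits[27:34] width=7 -> value=115 (bin 1110011); offset now 34 = byte 4 bit 2; 6 bits remain
Read 5: bits[34:38] width=4 -> value=14 (bin 1110); offset now 38 = byte 4 bit 6; 2 bits remain
Read 6: bits[38:39] width=1 -> value=1 (bin 1); offset now 39 = byte 4 bit 7; 1 bits remain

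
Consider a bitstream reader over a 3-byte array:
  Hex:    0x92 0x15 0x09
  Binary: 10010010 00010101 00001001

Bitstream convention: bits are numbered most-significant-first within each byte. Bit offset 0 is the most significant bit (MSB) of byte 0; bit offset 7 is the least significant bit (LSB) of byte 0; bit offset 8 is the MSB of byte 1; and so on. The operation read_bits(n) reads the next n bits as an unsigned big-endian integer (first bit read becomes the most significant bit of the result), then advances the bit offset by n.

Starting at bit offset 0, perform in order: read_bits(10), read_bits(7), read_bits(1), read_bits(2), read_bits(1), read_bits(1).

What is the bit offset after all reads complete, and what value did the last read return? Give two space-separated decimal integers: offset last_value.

Read 1: bits[0:10] width=10 -> value=584 (bin 1001001000); offset now 10 = byte 1 bit 2; 14 bits remain
Read 2: bits[10:17] width=7 -> value=42 (bin 0101010); offset now 17 = byte 2 bit 1; 7 bits remain
Read 3: bits[17:18] width=1 -> value=0 (bin 0); offset now 18 = byte 2 bit 2; 6 bits remain
Read 4: bits[18:20] width=2 -> value=0 (bin 00); offset now 20 = byte 2 bit 4; 4 bits remain
Read 5: bits[20:21] width=1 -> value=1 (bin 1); offset now 21 = byte 2 bit 5; 3 bits remain
Read 6: bits[21:22] width=1 -> value=0 (bin 0); offset now 22 = byte 2 bit 6; 2 bits remain

Answer: 22 0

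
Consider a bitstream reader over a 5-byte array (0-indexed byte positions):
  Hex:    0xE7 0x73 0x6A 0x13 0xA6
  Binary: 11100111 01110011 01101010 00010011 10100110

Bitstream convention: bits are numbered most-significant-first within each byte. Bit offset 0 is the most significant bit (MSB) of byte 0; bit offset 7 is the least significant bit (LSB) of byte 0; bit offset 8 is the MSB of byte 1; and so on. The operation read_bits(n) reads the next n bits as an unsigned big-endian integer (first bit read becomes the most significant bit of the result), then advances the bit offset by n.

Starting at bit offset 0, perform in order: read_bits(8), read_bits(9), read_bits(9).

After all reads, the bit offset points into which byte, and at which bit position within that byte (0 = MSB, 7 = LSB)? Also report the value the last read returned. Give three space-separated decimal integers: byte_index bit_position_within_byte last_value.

Answer: 3 2 424

Derivation:
Read 1: bits[0:8] width=8 -> value=231 (bin 11100111); offset now 8 = byte 1 bit 0; 32 bits remain
Read 2: bits[8:17] width=9 -> value=230 (bin 011100110); offset now 17 = byte 2 bit 1; 23 bits remain
Read 3: bits[17:26] width=9 -> value=424 (bin 110101000); offset now 26 = byte 3 bit 2; 14 bits remain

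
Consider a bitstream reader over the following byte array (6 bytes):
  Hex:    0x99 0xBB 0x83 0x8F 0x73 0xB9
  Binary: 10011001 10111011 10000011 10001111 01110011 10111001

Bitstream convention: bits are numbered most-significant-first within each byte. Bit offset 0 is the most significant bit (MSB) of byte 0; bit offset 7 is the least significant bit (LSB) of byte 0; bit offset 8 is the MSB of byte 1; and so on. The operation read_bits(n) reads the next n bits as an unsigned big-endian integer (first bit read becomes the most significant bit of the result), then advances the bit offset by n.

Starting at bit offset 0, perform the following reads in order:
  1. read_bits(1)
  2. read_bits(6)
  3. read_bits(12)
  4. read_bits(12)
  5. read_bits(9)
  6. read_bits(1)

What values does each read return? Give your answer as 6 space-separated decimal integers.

Answer: 1 12 3548 455 371 1

Derivation:
Read 1: bits[0:1] width=1 -> value=1 (bin 1); offset now 1 = byte 0 bit 1; 47 bits remain
Read 2: bits[1:7] width=6 -> value=12 (bin 001100); offset now 7 = byte 0 bit 7; 41 bits remain
Read 3: bits[7:19] width=12 -> value=3548 (bin 110111011100); offset now 19 = byte 2 bit 3; 29 bits remain
Read 4: bits[19:31] width=12 -> value=455 (bin 000111000111); offset now 31 = byte 3 bit 7; 17 bits remain
Read 5: bits[31:40] width=9 -> value=371 (bin 101110011); offset now 40 = byte 5 bit 0; 8 bits remain
Read 6: bits[40:41] width=1 -> value=1 (bin 1); offset now 41 = byte 5 bit 1; 7 bits remain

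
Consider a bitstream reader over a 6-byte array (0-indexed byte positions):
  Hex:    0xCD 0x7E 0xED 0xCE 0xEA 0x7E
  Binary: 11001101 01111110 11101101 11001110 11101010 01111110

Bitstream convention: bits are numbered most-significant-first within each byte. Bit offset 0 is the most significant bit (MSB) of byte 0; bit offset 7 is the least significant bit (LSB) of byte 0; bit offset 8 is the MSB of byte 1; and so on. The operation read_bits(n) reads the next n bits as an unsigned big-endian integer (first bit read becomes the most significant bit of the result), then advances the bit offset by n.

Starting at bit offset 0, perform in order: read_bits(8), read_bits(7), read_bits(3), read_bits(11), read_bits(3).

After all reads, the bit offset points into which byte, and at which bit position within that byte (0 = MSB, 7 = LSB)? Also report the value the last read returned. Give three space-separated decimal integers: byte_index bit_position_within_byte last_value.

Answer: 4 0 6

Derivation:
Read 1: bits[0:8] width=8 -> value=205 (bin 11001101); offset now 8 = byte 1 bit 0; 40 bits remain
Read 2: bits[8:15] width=7 -> value=63 (bin 0111111); offset now 15 = byte 1 bit 7; 33 bits remain
Read 3: bits[15:18] width=3 -> value=3 (bin 011); offset now 18 = byte 2 bit 2; 30 bits remain
Read 4: bits[18:29] width=11 -> value=1465 (bin 10110111001); offset now 29 = byte 3 bit 5; 19 bits remain
Read 5: bits[29:32] width=3 -> value=6 (bin 110); offset now 32 = byte 4 bit 0; 16 bits remain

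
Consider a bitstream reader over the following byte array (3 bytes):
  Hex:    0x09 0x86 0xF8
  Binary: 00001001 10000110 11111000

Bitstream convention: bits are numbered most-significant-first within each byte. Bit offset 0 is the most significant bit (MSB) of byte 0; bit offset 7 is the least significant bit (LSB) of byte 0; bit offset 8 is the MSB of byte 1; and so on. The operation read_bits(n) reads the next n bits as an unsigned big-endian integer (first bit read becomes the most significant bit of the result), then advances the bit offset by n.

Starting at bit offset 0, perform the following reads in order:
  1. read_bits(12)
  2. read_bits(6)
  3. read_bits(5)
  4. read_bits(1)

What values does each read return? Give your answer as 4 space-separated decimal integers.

Read 1: bits[0:12] width=12 -> value=152 (bin 000010011000); offset now 12 = byte 1 bit 4; 12 bits remain
Read 2: bits[12:18] width=6 -> value=27 (bin 011011); offset now 18 = byte 2 bit 2; 6 bits remain
Read 3: bits[18:23] width=5 -> value=28 (bin 11100); offset now 23 = byte 2 bit 7; 1 bits remain
Read 4: bits[23:24] width=1 -> value=0 (bin 0); offset now 24 = byte 3 bit 0; 0 bits remain

Answer: 152 27 28 0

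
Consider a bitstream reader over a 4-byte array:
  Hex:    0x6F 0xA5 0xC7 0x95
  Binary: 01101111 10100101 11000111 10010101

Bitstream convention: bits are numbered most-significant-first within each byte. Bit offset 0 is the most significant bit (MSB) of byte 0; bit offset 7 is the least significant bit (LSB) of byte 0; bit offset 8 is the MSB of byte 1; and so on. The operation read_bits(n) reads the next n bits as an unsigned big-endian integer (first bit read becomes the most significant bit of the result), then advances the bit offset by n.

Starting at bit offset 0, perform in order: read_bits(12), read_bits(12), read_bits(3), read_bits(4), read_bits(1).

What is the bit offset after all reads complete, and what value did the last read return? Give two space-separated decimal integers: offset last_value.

Read 1: bits[0:12] width=12 -> value=1786 (bin 011011111010); offset now 12 = byte 1 bit 4; 20 bits remain
Read 2: bits[12:24] width=12 -> value=1479 (bin 010111000111); offset now 24 = byte 3 bit 0; 8 bits remain
Read 3: bits[24:27] width=3 -> value=4 (bin 100); offset now 27 = byte 3 bit 3; 5 bits remain
Read 4: bits[27:31] width=4 -> value=10 (bin 1010); offset now 31 = byte 3 bit 7; 1 bits remain
Read 5: bits[31:32] width=1 -> value=1 (bin 1); offset now 32 = byte 4 bit 0; 0 bits remain

Answer: 32 1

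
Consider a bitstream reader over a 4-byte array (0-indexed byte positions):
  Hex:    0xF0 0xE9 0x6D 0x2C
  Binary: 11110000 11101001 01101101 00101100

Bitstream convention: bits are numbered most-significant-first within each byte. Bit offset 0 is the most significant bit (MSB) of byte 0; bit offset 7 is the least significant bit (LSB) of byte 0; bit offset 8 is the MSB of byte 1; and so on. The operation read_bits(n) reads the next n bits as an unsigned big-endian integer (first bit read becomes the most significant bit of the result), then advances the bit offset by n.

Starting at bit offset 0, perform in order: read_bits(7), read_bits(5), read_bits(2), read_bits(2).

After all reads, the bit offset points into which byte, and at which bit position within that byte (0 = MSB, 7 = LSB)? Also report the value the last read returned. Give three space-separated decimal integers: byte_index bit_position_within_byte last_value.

Read 1: bits[0:7] width=7 -> value=120 (bin 1111000); offset now 7 = byte 0 bit 7; 25 bits remain
Read 2: bits[7:12] width=5 -> value=14 (bin 01110); offset now 12 = byte 1 bit 4; 20 bits remain
Read 3: bits[12:14] width=2 -> value=2 (bin 10); offset now 14 = byte 1 bit 6; 18 bits remain
Read 4: bits[14:16] width=2 -> value=1 (bin 01); offset now 16 = byte 2 bit 0; 16 bits remain

Answer: 2 0 1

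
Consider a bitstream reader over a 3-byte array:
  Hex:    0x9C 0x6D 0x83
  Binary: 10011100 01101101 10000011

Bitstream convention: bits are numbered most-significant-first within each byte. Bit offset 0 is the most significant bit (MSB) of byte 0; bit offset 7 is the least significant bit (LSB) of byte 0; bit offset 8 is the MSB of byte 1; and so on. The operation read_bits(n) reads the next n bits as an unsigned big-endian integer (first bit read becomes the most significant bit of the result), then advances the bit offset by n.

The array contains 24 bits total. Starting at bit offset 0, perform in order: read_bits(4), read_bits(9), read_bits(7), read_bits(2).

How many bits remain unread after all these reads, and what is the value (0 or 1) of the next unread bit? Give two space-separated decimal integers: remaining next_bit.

Answer: 2 1

Derivation:
Read 1: bits[0:4] width=4 -> value=9 (bin 1001); offset now 4 = byte 0 bit 4; 20 bits remain
Read 2: bits[4:13] width=9 -> value=397 (bin 110001101); offset now 13 = byte 1 bit 5; 11 bits remain
Read 3: bits[13:20] width=7 -> value=88 (bin 1011000); offset now 20 = byte 2 bit 4; 4 bits remain
Read 4: bits[20:22] width=2 -> value=0 (bin 00); offset now 22 = byte 2 bit 6; 2 bits remain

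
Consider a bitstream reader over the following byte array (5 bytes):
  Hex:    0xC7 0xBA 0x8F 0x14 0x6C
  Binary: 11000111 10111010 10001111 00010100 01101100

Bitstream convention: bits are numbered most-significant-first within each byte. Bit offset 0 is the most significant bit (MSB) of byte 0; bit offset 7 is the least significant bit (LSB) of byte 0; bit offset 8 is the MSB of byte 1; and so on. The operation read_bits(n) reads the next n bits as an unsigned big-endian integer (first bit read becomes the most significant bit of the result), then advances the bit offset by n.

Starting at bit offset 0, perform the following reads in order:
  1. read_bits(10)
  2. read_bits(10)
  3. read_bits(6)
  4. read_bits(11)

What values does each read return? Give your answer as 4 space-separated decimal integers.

Answer: 798 936 60 653

Derivation:
Read 1: bits[0:10] width=10 -> value=798 (bin 1100011110); offset now 10 = byte 1 bit 2; 30 bits remain
Read 2: bits[10:20] width=10 -> value=936 (bin 1110101000); offset now 20 = byte 2 bit 4; 20 bits remain
Read 3: bits[20:26] width=6 -> value=60 (bin 111100); offset now 26 = byte 3 bit 2; 14 bits remain
Read 4: bits[26:37] width=11 -> value=653 (bin 01010001101); offset now 37 = byte 4 bit 5; 3 bits remain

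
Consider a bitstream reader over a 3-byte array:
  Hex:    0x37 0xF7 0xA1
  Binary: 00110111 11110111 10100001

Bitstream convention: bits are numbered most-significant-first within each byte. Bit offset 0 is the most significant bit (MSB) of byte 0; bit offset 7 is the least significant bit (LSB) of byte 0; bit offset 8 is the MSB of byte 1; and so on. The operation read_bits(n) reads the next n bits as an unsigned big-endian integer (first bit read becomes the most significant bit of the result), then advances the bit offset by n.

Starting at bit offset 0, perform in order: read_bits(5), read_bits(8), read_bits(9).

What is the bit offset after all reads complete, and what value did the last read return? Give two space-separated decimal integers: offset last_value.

Answer: 22 488

Derivation:
Read 1: bits[0:5] width=5 -> value=6 (bin 00110); offset now 5 = byte 0 bit 5; 19 bits remain
Read 2: bits[5:13] width=8 -> value=254 (bin 11111110); offset now 13 = byte 1 bit 5; 11 bits remain
Read 3: bits[13:22] width=9 -> value=488 (bin 111101000); offset now 22 = byte 2 bit 6; 2 bits remain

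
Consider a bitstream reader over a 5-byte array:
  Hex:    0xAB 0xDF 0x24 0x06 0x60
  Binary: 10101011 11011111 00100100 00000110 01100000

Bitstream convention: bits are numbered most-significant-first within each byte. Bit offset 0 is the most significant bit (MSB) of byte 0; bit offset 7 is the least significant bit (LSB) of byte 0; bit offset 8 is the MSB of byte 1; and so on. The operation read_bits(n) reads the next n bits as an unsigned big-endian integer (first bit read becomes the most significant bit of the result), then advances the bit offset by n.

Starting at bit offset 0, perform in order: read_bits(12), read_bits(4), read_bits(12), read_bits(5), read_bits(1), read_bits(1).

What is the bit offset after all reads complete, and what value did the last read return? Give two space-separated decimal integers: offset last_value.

Read 1: bits[0:12] width=12 -> value=2749 (bin 101010111101); offset now 12 = byte 1 bit 4; 28 bits remain
Read 2: bits[12:16] width=4 -> value=15 (bin 1111); offset now 16 = byte 2 bit 0; 24 bits remain
Read 3: bits[16:28] width=12 -> value=576 (bin 001001000000); offset now 28 = byte 3 bit 4; 12 bits remain
Read 4: bits[28:33] width=5 -> value=12 (bin 01100); offset now 33 = byte 4 bit 1; 7 bits remain
Read 5: bits[33:34] width=1 -> value=1 (bin 1); offset now 34 = byte 4 bit 2; 6 bits remain
Read 6: bits[34:35] width=1 -> value=1 (bin 1); offset now 35 = byte 4 bit 3; 5 bits remain

Answer: 35 1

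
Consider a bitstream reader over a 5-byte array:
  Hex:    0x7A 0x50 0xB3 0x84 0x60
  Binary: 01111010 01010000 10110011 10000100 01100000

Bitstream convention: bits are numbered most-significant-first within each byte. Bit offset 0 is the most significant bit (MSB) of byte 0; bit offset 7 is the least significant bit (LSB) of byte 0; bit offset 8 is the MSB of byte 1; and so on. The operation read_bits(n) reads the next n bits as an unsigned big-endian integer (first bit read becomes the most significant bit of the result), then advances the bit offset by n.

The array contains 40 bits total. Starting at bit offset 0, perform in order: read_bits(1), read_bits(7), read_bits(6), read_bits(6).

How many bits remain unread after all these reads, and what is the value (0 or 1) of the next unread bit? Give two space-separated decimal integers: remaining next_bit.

Read 1: bits[0:1] width=1 -> value=0 (bin 0); offset now 1 = byte 0 bit 1; 39 bits remain
Read 2: bits[1:8] width=7 -> value=122 (bin 1111010); offset now 8 = byte 1 bit 0; 32 bits remain
Read 3: bits[8:14] width=6 -> value=20 (bin 010100); offset now 14 = byte 1 bit 6; 26 bits remain
Read 4: bits[14:20] width=6 -> value=11 (bin 001011); offset now 20 = byte 2 bit 4; 20 bits remain

Answer: 20 0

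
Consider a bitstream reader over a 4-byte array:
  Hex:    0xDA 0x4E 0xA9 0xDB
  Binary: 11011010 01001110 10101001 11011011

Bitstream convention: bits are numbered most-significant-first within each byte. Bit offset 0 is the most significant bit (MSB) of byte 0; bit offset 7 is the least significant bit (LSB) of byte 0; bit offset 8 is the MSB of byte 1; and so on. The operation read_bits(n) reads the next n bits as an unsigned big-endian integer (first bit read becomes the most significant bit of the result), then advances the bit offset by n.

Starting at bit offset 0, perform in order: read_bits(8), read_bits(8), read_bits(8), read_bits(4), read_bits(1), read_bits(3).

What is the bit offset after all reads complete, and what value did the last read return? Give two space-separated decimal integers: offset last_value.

Read 1: bits[0:8] width=8 -> value=218 (bin 11011010); offset now 8 = byte 1 bit 0; 24 bits remain
Read 2: bits[8:16] width=8 -> value=78 (bin 01001110); offset now 16 = byte 2 bit 0; 16 bits remain
Read 3: bits[16:24] width=8 -> value=169 (bin 10101001); offset now 24 = byte 3 bit 0; 8 bits remain
Read 4: bits[24:28] width=4 -> value=13 (bin 1101); offset now 28 = byte 3 bit 4; 4 bits remain
Read 5: bits[28:29] width=1 -> value=1 (bin 1); offset now 29 = byte 3 bit 5; 3 bits remain
Read 6: bits[29:32] width=3 -> value=3 (bin 011); offset now 32 = byte 4 bit 0; 0 bits remain

Answer: 32 3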